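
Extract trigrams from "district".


Word: "district" (length 8)
Number of trigrams = 8 - 3 + 1 = 6
  Position 0: "dis"
  Position 1: "ist"
  Position 2: "str"
  Position 3: "tri"
  Position 4: "ric"
  Position 5: "ict"
Trigrams = "dis", "ist", "str", "tri", "ric", "ict"


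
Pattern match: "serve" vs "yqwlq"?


Pattern of "serve": [0, 1, 2, 3, 1]
Pattern of "yqwlq": [0, 1, 2, 3, 1]
Patterns match
Same pattern = Yes


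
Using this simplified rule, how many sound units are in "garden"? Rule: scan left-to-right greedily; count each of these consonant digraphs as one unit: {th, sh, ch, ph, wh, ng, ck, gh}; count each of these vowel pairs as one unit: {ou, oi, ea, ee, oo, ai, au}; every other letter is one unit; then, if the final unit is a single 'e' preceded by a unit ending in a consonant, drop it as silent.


Word: "garden" (6 letters)
Left-to-right scan:
  [1] 'g' (letter)
  [2] 'a' (letter)
  [3] 'r' (letter)
  [4] 'd' (letter)
  [5] 'e' (letter)
  [6] 'n' (letter)
Units from scan: 6
Sound units = 6 units


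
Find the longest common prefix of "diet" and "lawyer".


Word 1: "diet"
Word 2: "lawyer"
Comparing from start:
  Pos 0: 'd' != 'l' (stop)
LCP = "" (length 0)


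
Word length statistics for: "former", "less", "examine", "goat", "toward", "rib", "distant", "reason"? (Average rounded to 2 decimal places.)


Lengths: "former"=6, "less"=4, "examine"=7, "goat"=4, "toward"=6, "rib"=3, "distant"=7, "reason"=6
Sum = 43, Count = 8
Average = 43/8 = 5.38
= avg=5.38, min=3, max=7


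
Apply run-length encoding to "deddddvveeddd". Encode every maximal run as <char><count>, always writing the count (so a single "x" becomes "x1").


String: "deddddvveeddd"
Scanning for consecutive runs:
  'd' x 1
  'e' x 1
  'd' x 4
  'v' x 2
  'e' x 2
  'd' x 3
RLE = "d1e1d4v2e2d3"


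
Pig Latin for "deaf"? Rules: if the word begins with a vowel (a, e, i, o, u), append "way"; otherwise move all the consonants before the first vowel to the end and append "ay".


Word: "deaf"
Starts with consonant(s) → move to end, add 'ay'
Consonant cluster: "d"
Pig Latin = "eafday"


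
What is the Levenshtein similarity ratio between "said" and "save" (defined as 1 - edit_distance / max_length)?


Word 1: "said" (length 4)
Word 2: "save" (length 4)
One optimal edit sequence:
  1. keep 's'
  2. keep 'a'
  3. substitute 'i' -> 'v'  (+1)
  4. substitute 'd' -> 'e'  (+1)
Edit distance = 2
Max length = max(4, 4) = 4
Similarity = 1 - 2/4
= 0.5000


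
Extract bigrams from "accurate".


Word: "accurate" (length 8)
Number of bigrams = 8 - 2 + 1 = 7
  Position 0: "ac"
  Position 1: "cc"
  Position 2: "cu"
  Position 3: "ur"
  Position 4: "ra"
  Position 5: "at"
  Position 6: "te"
Bigrams = "ac", "cc", "cu", "ur", "ra", "at", "te"


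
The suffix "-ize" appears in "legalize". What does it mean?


Suffix: -ize
Example: legalize = legal + -ize
Meaning = to make


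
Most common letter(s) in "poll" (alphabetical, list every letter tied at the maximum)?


Word: "poll"
Letter counts:
  'l': 2
  'o': 1
  'p': 1
Maximum count = 2
Most frequent = 'l' (2 times each)


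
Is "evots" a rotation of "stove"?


Word: "stove", Candidate: "evots"
Method: check if candidate is substring of word+word
"stovestove" contains "evots"? No
Is rotation = No


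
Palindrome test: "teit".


Word: "teit"
Reversed: "tiet"
Forward == Backward? teit != tiet
Palindrome = No


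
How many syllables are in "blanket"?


Word: "blanket"
Syllable breakdown: blan / ket
Counting: 2 parts
= 2 syllables


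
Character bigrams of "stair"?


Word: "stair" (length 5)
Number of bigrams = 5 - 2 + 1 = 4
  Position 0: "st"
  Position 1: "ta"
  Position 2: "ai"
  Position 3: "ir"
Bigrams = "st", "ta", "ai", "ir"


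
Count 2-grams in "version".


Word: "version" (length 7)
Number of 2-grams = length - 2 + 1 = 7 - 2 + 1
= 6


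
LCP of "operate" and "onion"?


Word 1: "operate"
Word 2: "onion"
Comparing from start:
  Pos 0: 'o' == 'o'
  Pos 1: 'p' != 'n' (stop)
LCP = "o" (length 1)


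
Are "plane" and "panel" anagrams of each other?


Word 1: "plane" → sorted: aelnp
Word 2: "panel" → sorted: aelnp
Same letters? aelnp == aelnp
Anagram = Yes


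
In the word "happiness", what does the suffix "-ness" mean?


Suffix: -ness
As in: happiness -> happy + -ness, with a spelling change
Meaning = state of being


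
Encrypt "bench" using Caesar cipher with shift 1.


Word: "bench"
Shift: 1
Each letter → (letter + shift) mod 26:
  'b' (1) + 1 = 2 → 'c'
  'e' (4) + 1 = 5 → 'f'
  'n' (13) + 1 = 14 → 'o'
  'c' (2) + 1 = 3 → 'd'
  'h' (7) + 1 = 8 → 'i'
Result = "cfodi"


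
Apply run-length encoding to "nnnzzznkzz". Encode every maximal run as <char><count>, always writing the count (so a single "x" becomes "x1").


String: "nnnzzznkzz"
Scanning for consecutive runs:
  'n' x 3
  'z' x 3
  'n' x 1
  'k' x 1
  'z' x 2
RLE = "n3z3n1k1z2"


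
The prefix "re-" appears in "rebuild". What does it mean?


Prefix: re-
As in: rebuild -> re- + build
Meaning = again


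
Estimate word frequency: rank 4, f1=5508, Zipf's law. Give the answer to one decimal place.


Zipf's law: f(r) = f(1) / r
f(1) = 5508
f(4) = 5508 / 4
= 1377.0 occurrences


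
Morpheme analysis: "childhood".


Word: "childhood"
Morphemes: child | -hood
Each morpheme carries meaning
= 2 morphemes


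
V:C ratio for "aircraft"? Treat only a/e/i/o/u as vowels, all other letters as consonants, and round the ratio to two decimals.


Word: "aircraft"
Vowels (a,e,i,o,u): 3
Consonants: 5
Ratio = 3/5
= 0.60


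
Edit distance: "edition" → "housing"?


Word 1: "edition" (length 7)
Word 2: "housing" (length 7)
One optimal edit sequence (insert/delete/substitute each cost 1):
  1. substitute 'e' -> 'h'  (+1)
  2. substitute 'd' -> 'o'  (+1)
  3. substitute 'i' -> 'u'  (+1)
  4. substitute 't' -> 's'  (+1)
  5. keep 'i'
  6. substitute 'o' -> 'n'  (+1)
  7. substitute 'n' -> 'g'  (+1)
Total edit operations: 6
Edit distance = 6


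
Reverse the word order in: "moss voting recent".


Original: "moss voting recent"
Words (1..n): moss | voting | recent
Reversed (n..1): recent | voting | moss
Result = "recent voting moss"


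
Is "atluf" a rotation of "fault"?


Word: "fault", Candidate: "atluf"
Method: check if candidate is substring of word+word
"faultfault" contains "atluf"? No
Is rotation = No


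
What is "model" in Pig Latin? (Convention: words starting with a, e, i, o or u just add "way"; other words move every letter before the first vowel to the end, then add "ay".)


Word: "model"
Starts with consonant(s) → move to end, add 'ay'
Consonant cluster: "m"
Pig Latin = "odelmay"


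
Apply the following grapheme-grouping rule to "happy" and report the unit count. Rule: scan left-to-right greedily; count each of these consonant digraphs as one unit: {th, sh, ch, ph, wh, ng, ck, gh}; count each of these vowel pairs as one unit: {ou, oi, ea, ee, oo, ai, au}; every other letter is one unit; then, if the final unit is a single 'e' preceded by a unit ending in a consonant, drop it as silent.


Word: "happy" (5 letters)
Left-to-right scan:
  [1] 'h' (letter)
  [2] 'a' (letter)
  [3] 'p' (letter)
  [4] 'p' (letter)
  [5] 'y' (letter)
Units from scan: 5
Sound units = 5 units


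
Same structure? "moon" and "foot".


Pattern of "moon": [0, 1, 1, 2]
Pattern of "foot": [0, 1, 1, 2]
Patterns match
Same pattern = Yes


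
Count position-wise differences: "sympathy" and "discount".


Comparing character by character (same length = 8):
  Pos 0: 's' vs 'd' !=
  Pos 1: 'y' vs 'i' !=
  Pos 2: 'm' vs 's' !=
  Pos 3: 'p' vs 'c' !=
  Pos 4: 'a' vs 'o' !=
  Pos 5: 't' vs 'u' !=
  Pos 6: 'h' vs 'n' !=
  Pos 7: 'y' vs 't' !=
Hamming distance = 8


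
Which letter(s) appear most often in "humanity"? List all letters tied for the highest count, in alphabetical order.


Word: "humanity"
Letter counts:
  'a': 1
  'h': 1
  'i': 1
  'm': 1
  'n': 1
  't': 1
  'u': 1
  'y': 1
Maximum count = 1
Most frequent = 'a', 'h', 'i', 'm', 'n', 't', 'u', 'y' (1 time each)


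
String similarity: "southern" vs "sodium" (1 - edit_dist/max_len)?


Word 1: "southern" (length 8)
Word 2: "sodium" (length 6)
One optimal edit sequence:
  1. keep 's'
  2. keep 'o'
  3. delete 'u'  (+1)
  4. delete 't'  (+1)
  5. substitute 'h' -> 'd'  (+1)
  6. substitute 'e' -> 'i'  (+1)
  7. substitute 'r' -> 'u'  (+1)
  8. substitute 'n' -> 'm'  (+1)
Edit distance = 6
Max length = max(8, 6) = 8
Similarity = 1 - 6/8
= 0.2500


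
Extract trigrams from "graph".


Word: "graph" (length 5)
Number of trigrams = 5 - 3 + 1 = 3
  Position 0: "gra"
  Position 1: "rap"
  Position 2: "aph"
Trigrams = "gra", "rap", "aph"


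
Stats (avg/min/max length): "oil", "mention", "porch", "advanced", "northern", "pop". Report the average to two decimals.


Lengths: "oil"=3, "mention"=7, "porch"=5, "advanced"=8, "northern"=8, "pop"=3
Sum = 34, Count = 6
Average = 34/6 = 5.67
= avg=5.67, min=3, max=8


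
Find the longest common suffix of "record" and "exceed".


Word 1: "record"
Word 2: "exceed"
Comparing from end:
  Pos -1: 'd' == 'd'
  Pos -2: 'r' != 'e' (stop)
LCS = "d" (length 1)


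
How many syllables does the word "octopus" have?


Word: "octopus"
Syllable breakdown: oc | to | pus
Counting: 3 parts
= 3 syllables


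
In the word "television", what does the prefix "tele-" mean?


Prefix: tele-
As in: television -> tele- + vision
Meaning = distant


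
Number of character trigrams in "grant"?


Word: "grant" (length 5)
Number of 3-grams = length - 3 + 1 = 5 - 3 + 1
= 3


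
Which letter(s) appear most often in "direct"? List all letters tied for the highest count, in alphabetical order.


Word: "direct"
Letter counts:
  'c': 1
  'd': 1
  'e': 1
  'i': 1
  'r': 1
  't': 1
Maximum count = 1
Most frequent = 'c', 'd', 'e', 'i', 'r', 't' (1 time each)


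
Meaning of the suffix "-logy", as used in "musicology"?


Suffix: -logy
As in: musicology -> music + -logy, with a spelling change
Meaning = study of


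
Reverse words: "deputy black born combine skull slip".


Original: "deputy black born combine skull slip"
Words (1..n): deputy | black | born | combine | skull | slip
Reversed (n..1): slip | skull | combine | born | black | deputy
Result = "slip skull combine born black deputy"


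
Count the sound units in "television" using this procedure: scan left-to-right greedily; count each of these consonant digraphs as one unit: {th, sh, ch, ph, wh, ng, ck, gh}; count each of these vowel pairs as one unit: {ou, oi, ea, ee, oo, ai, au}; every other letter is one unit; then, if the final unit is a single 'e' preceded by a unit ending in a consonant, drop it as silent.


Word: "television" (10 letters)
Left-to-right scan:
  1. 't' (letter)
  2. 'e' (letter)
  3. 'l' (letter)
  4. 'e' (letter)
  5. 'v' (letter)
  6. 'i' (letter)
  7. 's' (letter)
  8. 'i' (letter)
  9. 'o' (letter)
  10. 'n' (letter)
Units from scan: 10
Sound units = 10 units


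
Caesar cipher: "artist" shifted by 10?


Word: "artist"
Shift: 10
Each letter → (letter + shift) mod 26:
  'a' (0) + 10 = 10 → 'k'
  'r' (17) + 10 = 1 → 'b'
  't' (19) + 10 = 3 → 'd'
  'i' (8) + 10 = 18 → 's'
  's' (18) + 10 = 2 → 'c'
  't' (19) + 10 = 3 → 'd'
Result = "kbdscd"


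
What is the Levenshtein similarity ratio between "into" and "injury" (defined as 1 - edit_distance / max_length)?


Word 1: "into" (length 4)
Word 2: "injury" (length 6)
One optimal edit sequence:
  1. keep 'i'
  2. keep 'n'
  3. insert 'j'  (+1)
  4. insert 'u'  (+1)
  5. substitute 't' -> 'r'  (+1)
  6. substitute 'o' -> 'y'  (+1)
Edit distance = 4
Max length = max(4, 6) = 6
Similarity = 1 - 4/6
= 0.3333


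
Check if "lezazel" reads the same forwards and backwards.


Word: "lezazel"
Reversed: "lezazel"
Forward == Backward? lezazel == lezazel
Palindrome = Yes


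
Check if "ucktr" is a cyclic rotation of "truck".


Word: "truck", Candidate: "ucktr"
Method: check if candidate is substring of word+word
"trucktruck" contains "ucktr"? Yes
Is rotation = Yes


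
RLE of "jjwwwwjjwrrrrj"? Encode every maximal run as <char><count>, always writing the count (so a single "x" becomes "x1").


String: "jjwwwwjjwrrrrj"
Scanning for consecutive runs:
  'j' x 2
  'w' x 4
  'j' x 2
  'w' x 1
  'r' x 4
  'j' x 1
RLE = "j2w4j2w1r4j1"


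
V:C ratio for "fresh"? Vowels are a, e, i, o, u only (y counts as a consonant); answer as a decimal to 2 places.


Word: "fresh"
Vowels (a,e,i,o,u): 1
Consonants: 4
Ratio = 1/4
= 0.25


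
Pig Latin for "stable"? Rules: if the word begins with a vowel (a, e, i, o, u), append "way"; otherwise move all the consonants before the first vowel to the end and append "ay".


Word: "stable"
Starts with consonant(s) → move to end, add 'ay'
Consonant cluster: "st"
Pig Latin = "ablestay"


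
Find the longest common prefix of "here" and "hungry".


Word 1: "here"
Word 2: "hungry"
Comparing from start:
  Pos 0: 'h' == 'h'
  Pos 1: 'e' != 'u' (stop)
LCP = "h" (length 1)


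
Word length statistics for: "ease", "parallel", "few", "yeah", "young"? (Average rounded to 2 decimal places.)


Lengths: "ease"=4, "parallel"=8, "few"=3, "yeah"=4, "young"=5
Sum = 24, Count = 5
Average = 24/5 = 4.80
= avg=4.80, min=3, max=8


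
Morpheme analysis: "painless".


Word: "painless"
Morphemes: pain + -less
Each morpheme carries meaning
= 2 morphemes


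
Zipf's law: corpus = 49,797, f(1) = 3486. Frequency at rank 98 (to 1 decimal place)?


Zipf's law: f(r) = f(1) / r
f(1) = 3486
f(98) = 3486 / 98
= 35.6 occurrences


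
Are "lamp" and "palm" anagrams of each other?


Word 1: "lamp" → sorted: almp
Word 2: "palm" → sorted: almp
Same letters? almp == almp
Anagram = Yes


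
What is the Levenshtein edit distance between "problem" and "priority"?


Word 1: "problem" (length 7)
Word 2: "priority" (length 8)
One optimal edit sequence (insert/delete/substitute each cost 1):
  1. keep 'p'
  2. keep 'r'
  3. insert 'i'  (+1)
  4. keep 'o'
  5. substitute 'b' -> 'r'  (+1)
  6. substitute 'l' -> 'i'  (+1)
  7. substitute 'e' -> 't'  (+1)
  8. substitute 'm' -> 'y'  (+1)
Total edit operations: 5
Edit distance = 5


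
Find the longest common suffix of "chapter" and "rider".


Word 1: "chapter"
Word 2: "rider"
Comparing from end:
  Pos -1: 'r' == 'r'
  Pos -2: 'e' == 'e'
  Pos -3: 't' != 'd' (stop)
LCS = "er" (length 2)


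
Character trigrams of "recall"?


Word: "recall" (length 6)
Number of trigrams = 6 - 3 + 1 = 4
  Position 0: "rec"
  Position 1: "eca"
  Position 2: "cal"
  Position 3: "all"
Trigrams = "rec", "eca", "cal", "all"


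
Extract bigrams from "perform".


Word: "perform" (length 7)
Number of bigrams = 7 - 2 + 1 = 6
  Position 0: "pe"
  Position 1: "er"
  Position 2: "rf"
  Position 3: "fo"
  Position 4: "or"
  Position 5: "rm"
Bigrams = "pe", "er", "rf", "fo", "or", "rm"


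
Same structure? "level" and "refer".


Pattern of "level": [0, 1, 2, 1, 0]
Pattern of "refer": [0, 1, 2, 1, 0]
Patterns match
Same pattern = Yes


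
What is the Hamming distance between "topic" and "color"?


Comparing character by character (same length = 5):
  Pos 0: 't' vs 'c' !=
  Pos 1: 'o' vs 'o' =
  Pos 2: 'p' vs 'l' !=
  Pos 3: 'i' vs 'o' !=
  Pos 4: 'c' vs 'r' !=
Hamming distance = 4


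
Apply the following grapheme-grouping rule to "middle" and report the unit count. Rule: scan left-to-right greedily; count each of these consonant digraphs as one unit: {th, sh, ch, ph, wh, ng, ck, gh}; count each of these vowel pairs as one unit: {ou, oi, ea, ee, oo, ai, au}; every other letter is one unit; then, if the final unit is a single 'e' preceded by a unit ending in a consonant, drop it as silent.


Word: "middle" (6 letters)
Left-to-right scan:
  1. 'm' (letter)
  2. 'i' (letter)
  3. 'd' (letter)
  4. 'd' (letter)
  5. 'l' (letter)
  6. 'e' (letter)
Units from scan: 6
Final unit is 'e' after a consonant -> drop as silent (-1)
Sound units = 5 units


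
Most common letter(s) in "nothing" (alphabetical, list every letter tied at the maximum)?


Word: "nothing"
Letter counts:
  'g': 1
  'h': 1
  'i': 1
  'n': 2
  'o': 1
  't': 1
Maximum count = 2
Most frequent = 'n' (2 times each)


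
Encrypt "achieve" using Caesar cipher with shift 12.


Word: "achieve"
Shift: 12
Each letter → (letter + shift) mod 26:
  'a' (0) + 12 = 12 → 'm'
  'c' (2) + 12 = 14 → 'o'
  'h' (7) + 12 = 19 → 't'
  'i' (8) + 12 = 20 → 'u'
  'e' (4) + 12 = 16 → 'q'
  'v' (21) + 12 = 7 → 'h'
  'e' (4) + 12 = 16 → 'q'
Result = "motuqhq"


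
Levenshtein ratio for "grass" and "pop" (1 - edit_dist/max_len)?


Word 1: "grass" (length 5)
Word 2: "pop" (length 3)
One optimal edit sequence:
  1. delete 'g'  (+1)
  2. delete 'r'  (+1)
  3. substitute 'a' -> 'p'  (+1)
  4. substitute 's' -> 'o'  (+1)
  5. substitute 's' -> 'p'  (+1)
Edit distance = 5
Max length = max(5, 3) = 5
Similarity = 1 - 5/5
= 0.0000


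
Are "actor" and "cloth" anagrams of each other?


Word 1: "actor" → sorted: acort
Word 2: "cloth" → sorted: chlot
Same letters? acort != chlot
Anagram = No


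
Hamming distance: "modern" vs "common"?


Comparing character by character (same length = 6):
  Pos 0: 'm' vs 'c' !=
  Pos 1: 'o' vs 'o' =
  Pos 2: 'd' vs 'm' !=
  Pos 3: 'e' vs 'm' !=
  Pos 4: 'r' vs 'o' !=
  Pos 5: 'n' vs 'n' =
Hamming distance = 4


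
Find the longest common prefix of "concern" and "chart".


Word 1: "concern"
Word 2: "chart"
Comparing from start:
  Pos 0: 'c' == 'c'
  Pos 1: 'o' != 'h' (stop)
LCP = "c" (length 1)


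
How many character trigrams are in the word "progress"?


Word: "progress" (length 8)
Number of 3-grams = length - 3 + 1 = 8 - 3 + 1
= 6


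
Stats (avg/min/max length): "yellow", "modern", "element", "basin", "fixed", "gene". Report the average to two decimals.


Lengths: "yellow"=6, "modern"=6, "element"=7, "basin"=5, "fixed"=5, "gene"=4
Sum = 33, Count = 6
Average = 33/6 = 5.50
= avg=5.50, min=4, max=7


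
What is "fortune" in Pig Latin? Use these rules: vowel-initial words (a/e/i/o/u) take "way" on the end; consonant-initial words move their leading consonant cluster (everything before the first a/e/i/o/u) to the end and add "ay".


Word: "fortune"
Starts with consonant(s) → move to end, add 'ay'
Consonant cluster: "f"
Pig Latin = "ortunefay"


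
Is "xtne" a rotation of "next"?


Word: "next", Candidate: "xtne"
Method: check if candidate is substring of word+word
"nextnext" contains "xtne"? Yes
Is rotation = Yes


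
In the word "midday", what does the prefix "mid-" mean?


Prefix: mid-
Example: midday (mid- + day)
Meaning = middle


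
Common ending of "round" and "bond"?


Word 1: "round"
Word 2: "bond"
Comparing from end:
  Pos -1: 'd' == 'd'
  Pos -2: 'n' == 'n'
  Pos -3: 'u' != 'o' (stop)
LCS = "nd" (length 2)


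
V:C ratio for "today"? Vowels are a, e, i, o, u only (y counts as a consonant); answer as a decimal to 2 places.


Word: "today"
Vowels (a,e,i,o,u): 2
Consonants: 3
Ratio = 2/3
= 0.67


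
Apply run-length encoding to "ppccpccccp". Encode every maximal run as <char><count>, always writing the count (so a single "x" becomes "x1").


String: "ppccpccccp"
Scanning for consecutive runs:
  'p' x 2
  'c' x 2
  'p' x 1
  'c' x 4
  'p' x 1
RLE = "p2c2p1c4p1"


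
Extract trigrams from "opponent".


Word: "opponent" (length 8)
Number of trigrams = 8 - 3 + 1 = 6
  Position 0: "opp"
  Position 1: "ppo"
  Position 2: "pon"
  Position 3: "one"
  Position 4: "nen"
  Position 5: "ent"
Trigrams = "opp", "ppo", "pon", "one", "nen", "ent"


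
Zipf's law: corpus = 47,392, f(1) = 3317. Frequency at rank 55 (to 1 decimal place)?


Zipf's law: f(r) = f(1) / r
f(1) = 3317
f(55) = 3317 / 55
= 60.3 occurrences


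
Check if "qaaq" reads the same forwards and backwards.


Word: "qaaq"
Reversed: "qaaq"
Forward == Backward? qaaq == qaaq
Palindrome = Yes


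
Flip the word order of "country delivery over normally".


Original: "country delivery over normally"
Words (1..n): country | delivery | over | normally
Reversed (n..1): normally | over | delivery | country
Result = "normally over delivery country"


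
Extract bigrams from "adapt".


Word: "adapt" (length 5)
Number of bigrams = 5 - 2 + 1 = 4
  Position 0: "ad"
  Position 1: "da"
  Position 2: "ap"
  Position 3: "pt"
Bigrams = "ad", "da", "ap", "pt"


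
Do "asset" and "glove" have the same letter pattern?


Pattern of "asset": [0, 1, 1, 2, 3]
Pattern of "glove": [0, 1, 2, 3, 4]
Patterns do not match
Same pattern = No


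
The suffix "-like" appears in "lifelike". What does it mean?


Suffix: -like
As in: lifelike -> life + -like
Meaning = resembling


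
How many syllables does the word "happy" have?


Word: "happy"
Syllable breakdown: hap | py
Counting: 2 parts
= 2 syllables


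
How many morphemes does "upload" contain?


Word: "upload"
Morphemes: up- + load
Each morpheme carries meaning
= 2 morphemes


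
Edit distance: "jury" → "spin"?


Word 1: "jury" (length 4)
Word 2: "spin" (length 4)
One optimal edit sequence (insert/delete/substitute each cost 1):
  1. substitute 'j' -> 's'  (+1)
  2. substitute 'u' -> 'p'  (+1)
  3. substitute 'r' -> 'i'  (+1)
  4. substitute 'y' -> 'n'  (+1)
Total edit operations: 4
Edit distance = 4


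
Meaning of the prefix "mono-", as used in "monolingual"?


Prefix: mono-
Example: monolingual = mono- + lingual
Meaning = one


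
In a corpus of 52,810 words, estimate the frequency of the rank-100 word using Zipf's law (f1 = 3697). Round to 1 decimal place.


Zipf's law: f(r) = f(1) / r
f(1) = 3697
f(100) = 3697 / 100
= 37.0 occurrences


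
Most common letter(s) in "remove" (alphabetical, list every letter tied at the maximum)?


Word: "remove"
Letter counts:
  'e': 2
  'm': 1
  'o': 1
  'r': 1
  'v': 1
Maximum count = 2
Most frequent = 'e' (2 times each)


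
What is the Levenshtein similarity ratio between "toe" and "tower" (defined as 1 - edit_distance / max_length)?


Word 1: "toe" (length 3)
Word 2: "tower" (length 5)
One optimal edit sequence:
  1. keep 't'
  2. keep 'o'
  3. insert 'w'  (+1)
  4. keep 'e'
  5. insert 'r'  (+1)
Edit distance = 2
Max length = max(3, 5) = 5
Similarity = 1 - 2/5
= 0.6000


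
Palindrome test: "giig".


Word: "giig"
Reversed: "giig"
Forward == Backward? giig == giig
Palindrome = Yes


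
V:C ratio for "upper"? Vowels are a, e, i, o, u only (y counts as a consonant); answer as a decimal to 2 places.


Word: "upper"
Vowels (a,e,i,o,u): 2
Consonants: 3
Ratio = 2/3
= 0.67


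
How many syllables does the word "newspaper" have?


Word: "newspaper"
Syllable breakdown: news-pa-per
Counting: 3 parts
= 3 syllables


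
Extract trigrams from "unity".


Word: "unity" (length 5)
Number of trigrams = 5 - 3 + 1 = 3
  Position 0: "uni"
  Position 1: "nit"
  Position 2: "ity"
Trigrams = "uni", "nit", "ity"


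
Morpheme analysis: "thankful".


Word: "thankful"
Morphemes: thank + -ful
Each morpheme carries meaning
= 2 morphemes


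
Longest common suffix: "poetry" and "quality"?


Word 1: "poetry"
Word 2: "quality"
Comparing from end:
  Pos -1: 'y' == 'y'
  Pos -2: 'r' != 't' (stop)
LCS = "y" (length 1)


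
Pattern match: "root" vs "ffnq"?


Pattern of "root": [0, 1, 1, 2]
Pattern of "ffnq": [0, 0, 1, 2]
Patterns do not match
Same pattern = No


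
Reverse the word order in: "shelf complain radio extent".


Original: "shelf complain radio extent"
Words (1..n): shelf | complain | radio | extent
Reversed (n..1): extent | radio | complain | shelf
Result = "extent radio complain shelf"


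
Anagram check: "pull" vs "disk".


Word 1: "pull" → sorted: llpu
Word 2: "disk" → sorted: diks
Same letters? llpu != diks
Anagram = No


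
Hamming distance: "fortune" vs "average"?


Comparing character by character (same length = 7):
  Pos 0: 'f' vs 'a' !=
  Pos 1: 'o' vs 'v' !=
  Pos 2: 'r' vs 'e' !=
  Pos 3: 't' vs 'r' !=
  Pos 4: 'u' vs 'a' !=
  Pos 5: 'n' vs 'g' !=
  Pos 6: 'e' vs 'e' =
Hamming distance = 6


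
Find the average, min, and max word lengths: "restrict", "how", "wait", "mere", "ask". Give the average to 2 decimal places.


Lengths: "restrict"=8, "how"=3, "wait"=4, "mere"=4, "ask"=3
Sum = 22, Count = 5
Average = 22/5 = 4.40
= avg=4.40, min=3, max=8


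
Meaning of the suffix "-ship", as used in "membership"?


Suffix: -ship
As in: membership -> member + -ship
Meaning = state / position


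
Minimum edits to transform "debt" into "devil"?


Word 1: "debt" (length 4)
Word 2: "devil" (length 5)
One optimal edit sequence (insert/delete/substitute each cost 1):
  1. keep 'd'
  2. keep 'e'
  3. insert 'v'  (+1)
  4. substitute 'b' -> 'i'  (+1)
  5. substitute 't' -> 'l'  (+1)
Total edit operations: 3
Edit distance = 3


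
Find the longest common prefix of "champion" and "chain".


Word 1: "champion"
Word 2: "chain"
Comparing from start:
  Pos 0: 'c' == 'c'
  Pos 1: 'h' == 'h'
  Pos 2: 'a' == 'a'
  Pos 3: 'm' != 'i' (stop)
LCP = "cha" (length 3)


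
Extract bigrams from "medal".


Word: "medal" (length 5)
Number of bigrams = 5 - 2 + 1 = 4
  Position 0: "me"
  Position 1: "ed"
  Position 2: "da"
  Position 3: "al"
Bigrams = "me", "ed", "da", "al"


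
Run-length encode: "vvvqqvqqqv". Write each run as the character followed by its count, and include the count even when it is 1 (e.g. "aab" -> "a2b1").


String: "vvvqqvqqqv"
Scanning for consecutive runs:
  'v' x 3
  'q' x 2
  'v' x 1
  'q' x 3
  'v' x 1
RLE = "v3q2v1q3v1"


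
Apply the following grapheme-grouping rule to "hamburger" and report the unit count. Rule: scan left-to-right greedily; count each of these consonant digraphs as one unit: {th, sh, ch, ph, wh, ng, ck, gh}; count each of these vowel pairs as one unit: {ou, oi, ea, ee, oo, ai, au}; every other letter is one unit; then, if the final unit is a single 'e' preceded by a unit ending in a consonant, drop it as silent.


Word: "hamburger" (9 letters)
Left-to-right scan:
  [1] 'h' (letter)
  [2] 'a' (letter)
  [3] 'm' (letter)
  [4] 'b' (letter)
  [5] 'u' (letter)
  [6] 'r' (letter)
  [7] 'g' (letter)
  [8] 'e' (letter)
  [9] 'r' (letter)
Units from scan: 9
Sound units = 9 units


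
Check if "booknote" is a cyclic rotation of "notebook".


Word: "notebook", Candidate: "booknote"
Method: check if candidate is substring of word+word
"notebooknotebook" contains "booknote"? Yes
Is rotation = Yes


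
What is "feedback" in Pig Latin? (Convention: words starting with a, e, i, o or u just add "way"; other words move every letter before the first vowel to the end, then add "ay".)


Word: "feedback"
Starts with consonant(s) → move to end, add 'ay'
Consonant cluster: "f"
Pig Latin = "eedbackfay"


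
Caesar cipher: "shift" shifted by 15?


Word: "shift"
Shift: 15
Each letter → (letter + shift) mod 26:
  's' (18) + 15 = 7 → 'h'
  'h' (7) + 15 = 22 → 'w'
  'i' (8) + 15 = 23 → 'x'
  'f' (5) + 15 = 20 → 'u'
  't' (19) + 15 = 8 → 'i'
Result = "hwxui"


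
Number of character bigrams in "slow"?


Word: "slow" (length 4)
Number of 2-grams = length - 2 + 1 = 4 - 2 + 1
= 3


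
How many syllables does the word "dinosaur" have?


Word: "dinosaur"
Syllable breakdown: di / no / saur
Counting: 3 parts
= 3 syllables


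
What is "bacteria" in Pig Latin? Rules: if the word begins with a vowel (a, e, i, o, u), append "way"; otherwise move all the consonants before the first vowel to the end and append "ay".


Word: "bacteria"
Starts with consonant(s) → move to end, add 'ay'
Consonant cluster: "b"
Pig Latin = "acteriabay"


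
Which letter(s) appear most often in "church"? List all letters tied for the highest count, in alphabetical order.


Word: "church"
Letter counts:
  'c': 2
  'h': 2
  'r': 1
  'u': 1
Maximum count = 2
Most frequent = 'c', 'h' (2 times each)


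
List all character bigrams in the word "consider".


Word: "consider" (length 8)
Number of bigrams = 8 - 2 + 1 = 7
  Position 0: "co"
  Position 1: "on"
  Position 2: "ns"
  Position 3: "si"
  Position 4: "id"
  Position 5: "de"
  Position 6: "er"
Bigrams = "co", "on", "ns", "si", "id", "de", "er"


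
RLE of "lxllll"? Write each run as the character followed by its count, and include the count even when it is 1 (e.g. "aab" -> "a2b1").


String: "lxllll"
Scanning for consecutive runs:
  'l' x 1
  'x' x 1
  'l' x 4
RLE = "l1x1l4"


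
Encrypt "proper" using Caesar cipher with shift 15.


Word: "proper"
Shift: 15
Each letter → (letter + shift) mod 26:
  'p' (15) + 15 = 4 → 'e'
  'r' (17) + 15 = 6 → 'g'
  'o' (14) + 15 = 3 → 'd'
  'p' (15) + 15 = 4 → 'e'
  'e' (4) + 15 = 19 → 't'
  'r' (17) + 15 = 6 → 'g'
Result = "egdetg"


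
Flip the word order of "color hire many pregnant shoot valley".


Original: "color hire many pregnant shoot valley"
Words (1..n): color | hire | many | pregnant | shoot | valley
Reversed (n..1): valley | shoot | pregnant | many | hire | color
Result = "valley shoot pregnant many hire color"


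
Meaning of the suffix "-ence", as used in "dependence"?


Suffix: -ence
Example: dependence (depend + -ence)
Meaning = state of


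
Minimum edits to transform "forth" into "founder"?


Word 1: "forth" (length 5)
Word 2: "founder" (length 7)
One optimal edit sequence (insert/delete/substitute each cost 1):
  1. keep 'f'
  2. keep 'o'
  3. insert 'u'  (+1)
  4. insert 'n'  (+1)
  5. substitute 'r' -> 'd'  (+1)
  6. substitute 't' -> 'e'  (+1)
  7. substitute 'h' -> 'r'  (+1)
Total edit operations: 5
Edit distance = 5


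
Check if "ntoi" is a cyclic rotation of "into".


Word: "into", Candidate: "ntoi"
Method: check if candidate is substring of word+word
"intointo" contains "ntoi"? Yes
Is rotation = Yes


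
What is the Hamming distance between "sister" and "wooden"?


Comparing character by character (same length = 6):
  Pos 0: 's' vs 'w' !=
  Pos 1: 'i' vs 'o' !=
  Pos 2: 's' vs 'o' !=
  Pos 3: 't' vs 'd' !=
  Pos 4: 'e' vs 'e' =
  Pos 5: 'r' vs 'n' !=
Hamming distance = 5


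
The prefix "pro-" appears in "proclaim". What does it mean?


Prefix: pro-
Example: proclaim = pro- + claim
Meaning = forward / in favor of


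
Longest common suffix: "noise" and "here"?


Word 1: "noise"
Word 2: "here"
Comparing from end:
  Pos -1: 'e' == 'e'
  Pos -2: 's' != 'r' (stop)
LCS = "e" (length 1)


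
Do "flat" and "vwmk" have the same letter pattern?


Pattern of "flat": [0, 1, 2, 3]
Pattern of "vwmk": [0, 1, 2, 3]
Patterns match
Same pattern = Yes


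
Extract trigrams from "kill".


Word: "kill" (length 4)
Number of trigrams = 4 - 3 + 1 = 2
  Position 0: "kil"
  Position 1: "ill"
Trigrams = "kil", "ill"


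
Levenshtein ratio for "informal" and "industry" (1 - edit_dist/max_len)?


Word 1: "informal" (length 8)
Word 2: "industry" (length 8)
One optimal edit sequence:
  1. keep 'i'
  2. keep 'n'
  3. substitute 'f' -> 'd'  (+1)
  4. substitute 'o' -> 'u'  (+1)
  5. substitute 'r' -> 's'  (+1)
  6. substitute 'm' -> 't'  (+1)
  7. substitute 'a' -> 'r'  (+1)
  8. substitute 'l' -> 'y'  (+1)
Edit distance = 6
Max length = max(8, 8) = 8
Similarity = 1 - 6/8
= 0.2500


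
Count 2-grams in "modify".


Word: "modify" (length 6)
Number of 2-grams = length - 2 + 1 = 6 - 2 + 1
= 5


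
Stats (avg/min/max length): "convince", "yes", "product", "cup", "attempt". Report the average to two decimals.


Lengths: "convince"=8, "yes"=3, "product"=7, "cup"=3, "attempt"=7
Sum = 28, Count = 5
Average = 28/5 = 5.60
= avg=5.60, min=3, max=8


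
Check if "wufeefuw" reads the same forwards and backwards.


Word: "wufeefuw"
Reversed: "wufeefuw"
Forward == Backward? wufeefuw == wufeefuw
Palindrome = Yes


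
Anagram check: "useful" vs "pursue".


Word 1: "useful" → sorted: eflsuu
Word 2: "pursue" → sorted: eprsuu
Same letters? eflsuu != eprsuu
Anagram = No


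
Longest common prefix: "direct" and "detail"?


Word 1: "direct"
Word 2: "detail"
Comparing from start:
  Pos 0: 'd' == 'd'
  Pos 1: 'i' != 'e' (stop)
LCP = "d" (length 1)


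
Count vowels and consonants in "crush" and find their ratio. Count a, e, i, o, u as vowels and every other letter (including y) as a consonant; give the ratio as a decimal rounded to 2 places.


Word: "crush"
Vowels (a,e,i,o,u): 1
Consonants: 4
Ratio = 1/4
= 0.25


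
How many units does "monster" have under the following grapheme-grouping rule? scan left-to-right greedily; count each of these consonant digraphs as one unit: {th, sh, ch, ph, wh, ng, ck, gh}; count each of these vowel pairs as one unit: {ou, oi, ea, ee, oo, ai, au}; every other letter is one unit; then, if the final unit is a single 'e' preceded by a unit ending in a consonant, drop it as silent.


Word: "monster" (7 letters)
Left-to-right scan:
  [1] 'm' (letter)
  [2] 'o' (letter)
  [3] 'n' (letter)
  [4] 's' (letter)
  [5] 't' (letter)
  [6] 'e' (letter)
  [7] 'r' (letter)
Units from scan: 7
Sound units = 7 units


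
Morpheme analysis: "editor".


Word: "editor"
Morphemes: edit + -or
Each morpheme carries meaning
= 2 morphemes


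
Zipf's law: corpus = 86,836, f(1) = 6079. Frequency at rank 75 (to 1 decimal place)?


Zipf's law: f(r) = f(1) / r
f(1) = 6079
f(75) = 6079 / 75
= 81.1 occurrences


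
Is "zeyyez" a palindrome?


Word: "zeyyez"
Reversed: "zeyyez"
Forward == Backward? zeyyez == zeyyez
Palindrome = Yes


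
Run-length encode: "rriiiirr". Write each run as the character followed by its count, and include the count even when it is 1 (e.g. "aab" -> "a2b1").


String: "rriiiirr"
Scanning for consecutive runs:
  'r' x 2
  'i' x 4
  'r' x 2
RLE = "r2i4r2"


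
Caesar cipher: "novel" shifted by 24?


Word: "novel"
Shift: 24
Each letter → (letter + shift) mod 26:
  'n' (13) + 24 = 11 → 'l'
  'o' (14) + 24 = 12 → 'm'
  'v' (21) + 24 = 19 → 't'
  'e' (4) + 24 = 2 → 'c'
  'l' (11) + 24 = 9 → 'j'
Result = "lmtcj"


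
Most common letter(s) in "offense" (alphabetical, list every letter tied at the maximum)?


Word: "offense"
Letter counts:
  'e': 2
  'f': 2
  'n': 1
  'o': 1
  's': 1
Maximum count = 2
Most frequent = 'e', 'f' (2 times each)


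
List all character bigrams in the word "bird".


Word: "bird" (length 4)
Number of bigrams = 4 - 2 + 1 = 3
  Position 0: "bi"
  Position 1: "ir"
  Position 2: "rd"
Bigrams = "bi", "ir", "rd"


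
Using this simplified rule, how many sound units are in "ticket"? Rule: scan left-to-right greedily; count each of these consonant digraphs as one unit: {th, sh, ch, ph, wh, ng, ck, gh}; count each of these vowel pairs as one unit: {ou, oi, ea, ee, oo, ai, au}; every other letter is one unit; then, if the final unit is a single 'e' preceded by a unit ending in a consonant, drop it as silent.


Word: "ticket" (6 letters)
Left-to-right scan:
  [1] 't' (letter)
  [2] 'i' (letter)
  [3] 'ck' (digraph)
  [4] 'e' (letter)
  [5] 't' (letter)
Units from scan: 5
Sound units = 5 units


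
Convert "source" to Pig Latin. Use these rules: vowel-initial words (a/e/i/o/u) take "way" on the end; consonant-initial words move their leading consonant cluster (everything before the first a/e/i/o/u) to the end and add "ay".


Word: "source"
Starts with consonant(s) → move to end, add 'ay'
Consonant cluster: "s"
Pig Latin = "ourcesay"


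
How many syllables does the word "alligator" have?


Word: "alligator"
Syllable breakdown: al / li / ga / tor
Counting: 4 parts
= 4 syllables


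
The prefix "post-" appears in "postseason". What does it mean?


Prefix: post-
Example: postseason = post- + season
Meaning = after


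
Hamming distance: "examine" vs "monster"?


Comparing character by character (same length = 7):
  Pos 0: 'e' vs 'm' !=
  Pos 1: 'x' vs 'o' !=
  Pos 2: 'a' vs 'n' !=
  Pos 3: 'm' vs 's' !=
  Pos 4: 'i' vs 't' !=
  Pos 5: 'n' vs 'e' !=
  Pos 6: 'e' vs 'r' !=
Hamming distance = 7


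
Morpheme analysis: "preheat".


Word: "preheat"
Morphemes: pre- | heat
Each morpheme carries meaning
= 2 morphemes


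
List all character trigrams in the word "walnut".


Word: "walnut" (length 6)
Number of trigrams = 6 - 3 + 1 = 4
  Position 0: "wal"
  Position 1: "aln"
  Position 2: "lnu"
  Position 3: "nut"
Trigrams = "wal", "aln", "lnu", "nut"


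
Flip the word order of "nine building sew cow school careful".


Original: "nine building sew cow school careful"
Words (1..n): nine | building | sew | cow | school | careful
Reversed (n..1): careful | school | cow | sew | building | nine
Result = "careful school cow sew building nine"


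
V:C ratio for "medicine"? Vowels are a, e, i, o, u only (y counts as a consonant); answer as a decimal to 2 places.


Word: "medicine"
Vowels (a,e,i,o,u): 4
Consonants: 4
Ratio = 4/4
= 1.00


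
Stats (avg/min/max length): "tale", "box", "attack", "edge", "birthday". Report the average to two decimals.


Lengths: "tale"=4, "box"=3, "attack"=6, "edge"=4, "birthday"=8
Sum = 25, Count = 5
Average = 25/5 = 5.00
= avg=5.00, min=3, max=8


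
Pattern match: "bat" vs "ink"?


Pattern of "bat": [0, 1, 2]
Pattern of "ink": [0, 1, 2]
Patterns match
Same pattern = Yes


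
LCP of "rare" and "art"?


Word 1: "rare"
Word 2: "art"
Comparing from start:
  Pos 0: 'r' != 'a' (stop)
LCP = "" (length 0)


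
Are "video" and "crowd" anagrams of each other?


Word 1: "video" → sorted: deiov
Word 2: "crowd" → sorted: cdorw
Same letters? deiov != cdorw
Anagram = No


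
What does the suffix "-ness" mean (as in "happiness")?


Suffix: -ness
As in: happiness -> happy + -ness, with a spelling change
Meaning = state of being


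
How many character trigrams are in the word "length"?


Word: "length" (length 6)
Number of 3-grams = length - 3 + 1 = 6 - 3 + 1
= 4


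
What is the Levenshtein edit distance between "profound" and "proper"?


Word 1: "profound" (length 8)
Word 2: "proper" (length 6)
One optimal edit sequence (insert/delete/substitute each cost 1):
  1. keep 'p'
  2. keep 'r'
  3. delete 'o'  (+1)
  4. delete 'f'  (+1)
  5. keep 'o'
  6. substitute 'u' -> 'p'  (+1)
  7. substitute 'n' -> 'e'  (+1)
  8. substitute 'd' -> 'r'  (+1)
Total edit operations: 5
Edit distance = 5


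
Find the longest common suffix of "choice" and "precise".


Word 1: "choice"
Word 2: "precise"
Comparing from end:
  Pos -1: 'e' == 'e'
  Pos -2: 'c' != 's' (stop)
LCS = "e" (length 1)


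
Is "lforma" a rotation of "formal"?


Word: "formal", Candidate: "lforma"
Method: check if candidate is substring of word+word
"formalformal" contains "lforma"? Yes
Is rotation = Yes


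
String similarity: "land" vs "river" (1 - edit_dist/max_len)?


Word 1: "land" (length 4)
Word 2: "river" (length 5)
One optimal edit sequence:
  1. insert 'r'  (+1)
  2. substitute 'l' -> 'i'  (+1)
  3. substitute 'a' -> 'v'  (+1)
  4. substitute 'n' -> 'e'  (+1)
  5. substitute 'd' -> 'r'  (+1)
Edit distance = 5
Max length = max(4, 5) = 5
Similarity = 1 - 5/5
= 0.0000


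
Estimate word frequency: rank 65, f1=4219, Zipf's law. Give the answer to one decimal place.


Zipf's law: f(r) = f(1) / r
f(1) = 4219
f(65) = 4219 / 65
= 64.9 occurrences


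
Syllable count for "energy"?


Word: "energy"
Syllable breakdown: en | er | gy
Counting: 3 parts
= 3 syllables


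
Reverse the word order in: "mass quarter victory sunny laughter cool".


Original: "mass quarter victory sunny laughter cool"
Words (1..n): mass | quarter | victory | sunny | laughter | cool
Reversed (n..1): cool | laughter | sunny | victory | quarter | mass
Result = "cool laughter sunny victory quarter mass"


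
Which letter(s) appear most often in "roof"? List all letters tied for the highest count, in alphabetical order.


Word: "roof"
Letter counts:
  'f': 1
  'o': 2
  'r': 1
Maximum count = 2
Most frequent = 'o' (2 times each)
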